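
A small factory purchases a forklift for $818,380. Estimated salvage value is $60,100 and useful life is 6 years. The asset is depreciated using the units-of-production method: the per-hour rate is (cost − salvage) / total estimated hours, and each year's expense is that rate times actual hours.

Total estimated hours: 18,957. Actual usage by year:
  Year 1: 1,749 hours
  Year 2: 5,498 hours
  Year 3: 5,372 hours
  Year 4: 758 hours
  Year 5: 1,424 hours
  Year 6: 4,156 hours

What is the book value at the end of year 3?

$313,620

Depreciable base = $818,380 − $60,100 = $758,280.
Rate = $758,280 / 18,957 hours = $40 per hour.
Year 1: 1,749 × $40 = $69,960. Book value $748,420.
Year 2: 5,498 × $40 = $219,920. Book value $528,500.
Year 3: 5,372 × $40 = $214,880. Book value $313,620.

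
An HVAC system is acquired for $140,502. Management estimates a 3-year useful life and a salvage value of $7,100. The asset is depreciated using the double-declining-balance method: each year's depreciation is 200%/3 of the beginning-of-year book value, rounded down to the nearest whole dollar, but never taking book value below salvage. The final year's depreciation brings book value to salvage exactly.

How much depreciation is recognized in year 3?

$8,512

Depreciable base = $140,502 − $7,100 = $133,402.
Year 1: ⌊$140,502 × 200%/3⌋ = $93,668. Book value $46,834.
Year 2: ⌊$46,834 × 200%/3⌋ = $31,222. Book value $15,612.
Year 3 (final): $15,612 − $7,100 = $8,512. Book value $7,100.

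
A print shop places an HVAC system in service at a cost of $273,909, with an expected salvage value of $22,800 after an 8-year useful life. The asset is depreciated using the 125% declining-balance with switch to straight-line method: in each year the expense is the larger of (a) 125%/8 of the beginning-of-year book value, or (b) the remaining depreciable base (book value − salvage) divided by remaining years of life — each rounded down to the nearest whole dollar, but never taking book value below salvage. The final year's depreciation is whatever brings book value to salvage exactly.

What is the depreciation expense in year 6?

$28,346

Depreciable base = $273,909 − $22,800 = $251,109.
Year 1: DB = ⌊$273,909 × 125%/8⌋ = $42,798; SL = ⌊$251,109/8⌋ = $31,388 → take DB $42,798. Book value $231,111.
Year 2: DB = ⌊$231,111 × 125%/8⌋ = $36,111; SL = ⌊$208,311/7⌋ = $29,758 → take DB $36,111. Book value $195,000.
Year 3: DB = ⌊$195,000 × 125%/8⌋ = $30,468; SL = ⌊$172,200/6⌋ = $28,700 → take DB $30,468. Book value $164,532.
Year 4: DB = ⌊$164,532 × 125%/8⌋ = $25,708; SL = ⌊$141,732/5⌋ = $28,346 → take SL $28,346. Book value $136,186.
Year 5: DB = ⌊$136,186 × 125%/8⌋ = $21,279; SL = ⌊$113,386/4⌋ = $28,346 → take SL $28,346. Book value $107,840.
Year 6: DB = ⌊$107,840 × 125%/8⌋ = $16,850; SL = ⌊$85,040/3⌋ = $28,346 → take SL $28,346. Book value $79,494.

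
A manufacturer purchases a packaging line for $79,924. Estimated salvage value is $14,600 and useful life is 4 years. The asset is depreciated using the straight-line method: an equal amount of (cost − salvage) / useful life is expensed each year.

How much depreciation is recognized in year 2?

$16,331

Depreciable base = $79,924 − $14,600 = $65,324.
Annual expense = $65,324 / 4 = $16,331.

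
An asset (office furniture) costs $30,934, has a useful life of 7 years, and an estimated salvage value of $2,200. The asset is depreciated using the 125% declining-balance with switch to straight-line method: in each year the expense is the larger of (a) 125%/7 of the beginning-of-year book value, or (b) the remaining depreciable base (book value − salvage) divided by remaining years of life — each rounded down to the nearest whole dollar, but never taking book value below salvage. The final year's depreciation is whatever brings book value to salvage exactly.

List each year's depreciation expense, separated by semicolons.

Depreciable base = $30,934 − $2,200 = $28,734.
Year 1: DB = ⌊$30,934 × 125%/7⌋ = $5,523; SL = ⌊$28,734/7⌋ = $4,104 → take DB $5,523. Book value $25,411.
Year 2: DB = ⌊$25,411 × 125%/7⌋ = $4,537; SL = ⌊$23,211/6⌋ = $3,868 → take DB $4,537. Book value $20,874.
Year 3: DB = ⌊$20,874 × 125%/7⌋ = $3,727; SL = ⌊$18,674/5⌋ = $3,734 → take SL $3,734. Book value $17,140.
Year 4: DB = ⌊$17,140 × 125%/7⌋ = $3,060; SL = ⌊$14,940/4⌋ = $3,735 → take SL $3,735. Book value $13,405.
Year 5: DB = ⌊$13,405 × 125%/7⌋ = $2,393; SL = ⌊$11,205/3⌋ = $3,735 → take SL $3,735. Book value $9,670.
Year 6: DB = ⌊$9,670 × 125%/7⌋ = $1,726; SL = ⌊$7,470/2⌋ = $3,735 → take SL $3,735. Book value $5,935.
Year 7 (final): $5,935 − $2,200 = $3,735. Book value $2,200.

$5,523; $4,537; $3,734; $3,735; $3,735; $3,735; $3,735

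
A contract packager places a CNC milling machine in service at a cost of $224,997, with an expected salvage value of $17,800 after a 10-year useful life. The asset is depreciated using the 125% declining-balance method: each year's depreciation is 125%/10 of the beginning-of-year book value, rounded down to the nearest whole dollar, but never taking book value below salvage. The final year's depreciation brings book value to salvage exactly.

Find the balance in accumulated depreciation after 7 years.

Depreciable base = $224,997 − $17,800 = $207,197.
Year 1: ⌊$224,997 × 125%/10⌋ = $28,124. Book value $196,873.
Year 2: ⌊$196,873 × 125%/10⌋ = $24,609. Book value $172,264.
Year 3: ⌊$172,264 × 125%/10⌋ = $21,533. Book value $150,731.
Year 4: ⌊$150,731 × 125%/10⌋ = $18,841. Book value $131,890.
Year 5: ⌊$131,890 × 125%/10⌋ = $16,486. Book value $115,404.
Year 6: ⌊$115,404 × 125%/10⌋ = $14,425. Book value $100,979.
Year 7: ⌊$100,979 × 125%/10⌋ = $12,622. Book value $88,357.
Accumulated through year 7 = $224,997 − $88,357 = $136,640.

$136,640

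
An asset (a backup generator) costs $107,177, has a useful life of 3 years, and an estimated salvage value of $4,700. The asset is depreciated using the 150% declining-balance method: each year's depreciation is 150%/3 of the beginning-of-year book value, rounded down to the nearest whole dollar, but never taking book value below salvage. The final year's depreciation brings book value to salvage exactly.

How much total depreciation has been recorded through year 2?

Depreciable base = $107,177 − $4,700 = $102,477.
Year 1: ⌊$107,177 × 150%/3⌋ = $53,588. Book value $53,589.
Year 2: ⌊$53,589 × 150%/3⌋ = $26,794. Book value $26,795.
Accumulated through year 2 = $107,177 − $26,795 = $80,382.

$80,382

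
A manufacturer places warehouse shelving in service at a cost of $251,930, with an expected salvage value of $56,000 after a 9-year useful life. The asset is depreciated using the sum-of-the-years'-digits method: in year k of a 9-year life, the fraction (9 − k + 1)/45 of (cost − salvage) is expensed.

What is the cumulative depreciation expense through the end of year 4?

Depreciable base = $251,930 − $56,000 = $195,930.
Sum of the years' digits = 9+8+7+6+5+4+3+2+1 = 45.
Year 1: $195,930 × 9/45 = $39,186. Book value $212,744.
Year 2: $195,930 × 8/45 = $34,832. Book value $177,912.
Year 3: $195,930 × 7/45 = $30,478. Book value $147,434.
Year 4: $195,930 × 6/45 = $26,124. Book value $121,310.
Accumulated through year 4 = $251,930 − $121,310 = $130,620.

$130,620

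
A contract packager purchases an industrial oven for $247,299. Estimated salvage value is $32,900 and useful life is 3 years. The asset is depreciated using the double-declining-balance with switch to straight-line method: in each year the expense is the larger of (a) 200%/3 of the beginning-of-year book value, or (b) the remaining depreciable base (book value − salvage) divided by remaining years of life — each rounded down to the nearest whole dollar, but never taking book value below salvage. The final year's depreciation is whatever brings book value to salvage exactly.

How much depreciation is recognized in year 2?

Depreciable base = $247,299 − $32,900 = $214,399.
Year 1: DB = ⌊$247,299 × 200%/3⌋ = $164,866; SL = ⌊$214,399/3⌋ = $71,466 → take DB $164,866. Book value $82,433.
Year 2: DB = ⌊$82,433 × 200%/3⌋ = $54,955; SL = ⌊$49,533/2⌋ = $24,766 → take DB $54,955, capped at $49,533. Book value $32,900.

$49,533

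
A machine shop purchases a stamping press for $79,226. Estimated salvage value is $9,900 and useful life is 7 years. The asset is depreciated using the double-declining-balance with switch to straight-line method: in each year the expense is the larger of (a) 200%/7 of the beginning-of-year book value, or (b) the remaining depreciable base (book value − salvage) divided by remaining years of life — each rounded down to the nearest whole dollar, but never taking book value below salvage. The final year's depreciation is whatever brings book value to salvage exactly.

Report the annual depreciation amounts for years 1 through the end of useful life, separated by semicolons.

$22,636; $16,168; $11,549; $8,249; $5,892; $4,209; $623

Depreciable base = $79,226 − $9,900 = $69,326.
Year 1: DB = ⌊$79,226 × 200%/7⌋ = $22,636; SL = ⌊$69,326/7⌋ = $9,903 → take DB $22,636. Book value $56,590.
Year 2: DB = ⌊$56,590 × 200%/7⌋ = $16,168; SL = ⌊$46,690/6⌋ = $7,781 → take DB $16,168. Book value $40,422.
Year 3: DB = ⌊$40,422 × 200%/7⌋ = $11,549; SL = ⌊$30,522/5⌋ = $6,104 → take DB $11,549. Book value $28,873.
Year 4: DB = ⌊$28,873 × 200%/7⌋ = $8,249; SL = ⌊$18,973/4⌋ = $4,743 → take DB $8,249. Book value $20,624.
Year 5: DB = ⌊$20,624 × 200%/7⌋ = $5,892; SL = ⌊$10,724/3⌋ = $3,574 → take DB $5,892. Book value $14,732.
Year 6: DB = ⌊$14,732 × 200%/7⌋ = $4,209; SL = ⌊$4,832/2⌋ = $2,416 → take DB $4,209. Book value $10,523.
Year 7 (final): $10,523 − $9,900 = $623. Book value $9,900.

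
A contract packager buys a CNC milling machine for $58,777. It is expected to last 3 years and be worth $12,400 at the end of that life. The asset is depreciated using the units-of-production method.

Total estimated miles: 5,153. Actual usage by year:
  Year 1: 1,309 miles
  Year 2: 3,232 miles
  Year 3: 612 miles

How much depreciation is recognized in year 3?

Depreciable base = $58,777 − $12,400 = $46,377.
Rate = $46,377 / 5,153 miles = $9 per mile.
Year 1: 1,309 × $9 = $11,781. Book value $46,996.
Year 2: 3,232 × $9 = $29,088. Book value $17,908.
Year 3: 612 × $9 = $5,508. Book value $12,400.

$5,508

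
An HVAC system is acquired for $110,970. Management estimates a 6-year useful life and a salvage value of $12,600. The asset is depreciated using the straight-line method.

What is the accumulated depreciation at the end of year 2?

$32,790

Depreciable base = $110,970 − $12,600 = $98,370.
Annual expense = $98,370 / 6 = $16,395.
End of year 1: book value $94,575.
End of year 2: book value $78,180.
Accumulated through year 2 = $110,970 − $78,180 = $32,790.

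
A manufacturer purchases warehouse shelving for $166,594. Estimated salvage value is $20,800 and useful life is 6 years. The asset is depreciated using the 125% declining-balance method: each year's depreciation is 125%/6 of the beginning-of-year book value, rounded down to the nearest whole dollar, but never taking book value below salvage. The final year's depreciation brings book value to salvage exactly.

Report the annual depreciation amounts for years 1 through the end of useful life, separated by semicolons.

Depreciable base = $166,594 − $20,800 = $145,794.
Year 1: ⌊$166,594 × 125%/6⌋ = $34,707. Book value $131,887.
Year 2: ⌊$131,887 × 125%/6⌋ = $27,476. Book value $104,411.
Year 3: ⌊$104,411 × 125%/6⌋ = $21,752. Book value $82,659.
Year 4: ⌊$82,659 × 125%/6⌋ = $17,220. Book value $65,439.
Year 5: ⌊$65,439 × 125%/6⌋ = $13,633. Book value $51,806.
Year 6 (final): $51,806 − $20,800 = $31,006. Book value $20,800.

$34,707; $27,476; $21,752; $17,220; $13,633; $31,006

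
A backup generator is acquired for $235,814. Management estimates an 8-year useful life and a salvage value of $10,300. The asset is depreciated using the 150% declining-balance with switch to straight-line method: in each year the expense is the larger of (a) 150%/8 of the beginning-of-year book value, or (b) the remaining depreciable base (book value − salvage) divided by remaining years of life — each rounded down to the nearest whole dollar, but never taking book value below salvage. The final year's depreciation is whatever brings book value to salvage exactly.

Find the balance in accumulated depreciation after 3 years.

$109,328

Depreciable base = $235,814 − $10,300 = $225,514.
Year 1: DB = ⌊$235,814 × 150%/8⌋ = $44,215; SL = ⌊$225,514/8⌋ = $28,189 → take DB $44,215. Book value $191,599.
Year 2: DB = ⌊$191,599 × 150%/8⌋ = $35,924; SL = ⌊$181,299/7⌋ = $25,899 → take DB $35,924. Book value $155,675.
Year 3: DB = ⌊$155,675 × 150%/8⌋ = $29,189; SL = ⌊$145,375/6⌋ = $24,229 → take DB $29,189. Book value $126,486.
Accumulated through year 3 = $235,814 − $126,486 = $109,328.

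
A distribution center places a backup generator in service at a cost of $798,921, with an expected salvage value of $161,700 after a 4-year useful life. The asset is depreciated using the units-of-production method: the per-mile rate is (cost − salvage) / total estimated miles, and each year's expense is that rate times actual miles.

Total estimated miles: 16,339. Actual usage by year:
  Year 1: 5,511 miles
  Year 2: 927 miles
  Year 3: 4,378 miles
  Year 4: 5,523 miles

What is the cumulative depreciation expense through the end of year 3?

$421,824

Depreciable base = $798,921 − $161,700 = $637,221.
Rate = $637,221 / 16,339 miles = $39 per mile.
Year 1: 5,511 × $39 = $214,929. Book value $583,992.
Year 2: 927 × $39 = $36,153. Book value $547,839.
Year 3: 4,378 × $39 = $170,742. Book value $377,097.
Accumulated through year 3 = $798,921 − $377,097 = $421,824.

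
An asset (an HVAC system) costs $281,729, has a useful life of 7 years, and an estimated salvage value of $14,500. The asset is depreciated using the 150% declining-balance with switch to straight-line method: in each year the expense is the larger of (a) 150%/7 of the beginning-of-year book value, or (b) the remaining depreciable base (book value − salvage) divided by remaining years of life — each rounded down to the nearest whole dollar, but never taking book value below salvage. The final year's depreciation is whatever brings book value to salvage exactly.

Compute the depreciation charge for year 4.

$30,539

Depreciable base = $281,729 − $14,500 = $267,229.
Year 1: DB = ⌊$281,729 × 150%/7⌋ = $60,370; SL = ⌊$267,229/7⌋ = $38,175 → take DB $60,370. Book value $221,359.
Year 2: DB = ⌊$221,359 × 150%/7⌋ = $47,434; SL = ⌊$206,859/6⌋ = $34,476 → take DB $47,434. Book value $173,925.
Year 3: DB = ⌊$173,925 × 150%/7⌋ = $37,269; SL = ⌊$159,425/5⌋ = $31,885 → take DB $37,269. Book value $136,656.
Year 4: DB = ⌊$136,656 × 150%/7⌋ = $29,283; SL = ⌊$122,156/4⌋ = $30,539 → take SL $30,539. Book value $106,117.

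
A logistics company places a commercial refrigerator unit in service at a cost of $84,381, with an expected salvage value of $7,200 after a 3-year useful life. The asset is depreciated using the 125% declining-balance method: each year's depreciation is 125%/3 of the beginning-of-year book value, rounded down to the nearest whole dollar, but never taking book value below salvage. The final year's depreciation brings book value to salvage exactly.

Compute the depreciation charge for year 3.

$21,514

Depreciable base = $84,381 − $7,200 = $77,181.
Year 1: ⌊$84,381 × 125%/3⌋ = $35,158. Book value $49,223.
Year 2: ⌊$49,223 × 125%/3⌋ = $20,509. Book value $28,714.
Year 3 (final): $28,714 − $7,200 = $21,514. Book value $7,200.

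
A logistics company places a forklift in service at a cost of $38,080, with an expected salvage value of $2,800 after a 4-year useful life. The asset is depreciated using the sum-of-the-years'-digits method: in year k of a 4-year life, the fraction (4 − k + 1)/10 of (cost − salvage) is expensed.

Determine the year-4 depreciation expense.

$3,528

Depreciable base = $38,080 − $2,800 = $35,280.
Sum of the years' digits = 4+3+2+1 = 10.
Year 1: $35,280 × 4/10 = $14,112. Book value $23,968.
Year 2: $35,280 × 3/10 = $10,584. Book value $13,384.
Year 3: $35,280 × 2/10 = $7,056. Book value $6,328.
Year 4: $35,280 × 1/10 = $3,528. Book value $2,800.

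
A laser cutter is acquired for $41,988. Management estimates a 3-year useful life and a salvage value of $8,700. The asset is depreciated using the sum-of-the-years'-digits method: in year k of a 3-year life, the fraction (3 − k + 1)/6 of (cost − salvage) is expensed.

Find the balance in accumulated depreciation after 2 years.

Depreciable base = $41,988 − $8,700 = $33,288.
Sum of the years' digits = 3+2+1 = 6.
Year 1: $33,288 × 3/6 = $16,644. Book value $25,344.
Year 2: $33,288 × 2/6 = $11,096. Book value $14,248.
Accumulated through year 2 = $41,988 − $14,248 = $27,740.

$27,740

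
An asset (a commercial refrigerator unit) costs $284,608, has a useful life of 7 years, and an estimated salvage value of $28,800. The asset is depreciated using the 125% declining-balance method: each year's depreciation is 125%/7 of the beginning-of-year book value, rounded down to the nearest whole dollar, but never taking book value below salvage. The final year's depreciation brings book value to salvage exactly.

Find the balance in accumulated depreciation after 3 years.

Depreciable base = $284,608 − $28,800 = $255,808.
Year 1: ⌊$284,608 × 125%/7⌋ = $50,822. Book value $233,786.
Year 2: ⌊$233,786 × 125%/7⌋ = $41,747. Book value $192,039.
Year 3: ⌊$192,039 × 125%/7⌋ = $34,292. Book value $157,747.
Accumulated through year 3 = $284,608 − $157,747 = $126,861.

$126,861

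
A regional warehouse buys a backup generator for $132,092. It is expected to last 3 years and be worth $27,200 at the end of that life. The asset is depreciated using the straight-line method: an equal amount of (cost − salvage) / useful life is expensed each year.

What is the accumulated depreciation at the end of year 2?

$69,928

Depreciable base = $132,092 − $27,200 = $104,892.
Annual expense = $104,892 / 3 = $34,964.
End of year 1: book value $97,128.
End of year 2: book value $62,164.
Accumulated through year 2 = $132,092 − $62,164 = $69,928.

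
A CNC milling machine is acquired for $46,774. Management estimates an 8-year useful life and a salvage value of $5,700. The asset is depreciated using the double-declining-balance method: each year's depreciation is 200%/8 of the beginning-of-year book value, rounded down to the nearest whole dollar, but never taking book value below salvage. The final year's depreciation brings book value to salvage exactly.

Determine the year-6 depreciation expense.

Depreciable base = $46,774 − $5,700 = $41,074.
Year 1: ⌊$46,774 × 200%/8⌋ = $11,693. Book value $35,081.
Year 2: ⌊$35,081 × 200%/8⌋ = $8,770. Book value $26,311.
Year 3: ⌊$26,311 × 200%/8⌋ = $6,577. Book value $19,734.
Year 4: ⌊$19,734 × 200%/8⌋ = $4,933. Book value $14,801.
Year 5: ⌊$14,801 × 200%/8⌋ = $3,700. Book value $11,101.
Year 6: ⌊$11,101 × 200%/8⌋ = $2,775. Book value $8,326.

$2,775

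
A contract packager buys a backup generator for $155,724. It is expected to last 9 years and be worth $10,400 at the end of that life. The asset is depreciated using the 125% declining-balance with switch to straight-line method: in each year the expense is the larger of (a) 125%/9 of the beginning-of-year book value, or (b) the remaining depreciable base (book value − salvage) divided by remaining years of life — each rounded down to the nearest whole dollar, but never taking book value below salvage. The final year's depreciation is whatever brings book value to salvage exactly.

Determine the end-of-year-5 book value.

$69,757

Depreciable base = $155,724 − $10,400 = $145,324.
Year 1: DB = ⌊$155,724 × 125%/9⌋ = $21,628; SL = ⌊$145,324/9⌋ = $16,147 → take DB $21,628. Book value $134,096.
Year 2: DB = ⌊$134,096 × 125%/9⌋ = $18,624; SL = ⌊$123,696/8⌋ = $15,462 → take DB $18,624. Book value $115,472.
Year 3: DB = ⌊$115,472 × 125%/9⌋ = $16,037; SL = ⌊$105,072/7⌋ = $15,010 → take DB $16,037. Book value $99,435.
Year 4: DB = ⌊$99,435 × 125%/9⌋ = $13,810; SL = ⌊$89,035/6⌋ = $14,839 → take SL $14,839. Book value $84,596.
Year 5: DB = ⌊$84,596 × 125%/9⌋ = $11,749; SL = ⌊$74,196/5⌋ = $14,839 → take SL $14,839. Book value $69,757.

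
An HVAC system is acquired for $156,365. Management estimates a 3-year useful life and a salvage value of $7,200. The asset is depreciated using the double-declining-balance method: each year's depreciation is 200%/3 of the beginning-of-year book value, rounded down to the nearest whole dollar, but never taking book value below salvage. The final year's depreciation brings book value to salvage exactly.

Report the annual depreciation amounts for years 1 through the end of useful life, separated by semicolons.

$104,243; $34,748; $10,174

Depreciable base = $156,365 − $7,200 = $149,165.
Year 1: ⌊$156,365 × 200%/3⌋ = $104,243. Book value $52,122.
Year 2: ⌊$52,122 × 200%/3⌋ = $34,748. Book value $17,374.
Year 3 (final): $17,374 − $7,200 = $10,174. Book value $7,200.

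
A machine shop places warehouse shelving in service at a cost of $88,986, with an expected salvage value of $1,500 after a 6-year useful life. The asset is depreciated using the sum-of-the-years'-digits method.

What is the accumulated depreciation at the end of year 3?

$62,490

Depreciable base = $88,986 − $1,500 = $87,486.
Sum of the years' digits = 6+5+4+3+2+1 = 21.
Year 1: $87,486 × 6/21 = $24,996. Book value $63,990.
Year 2: $87,486 × 5/21 = $20,830. Book value $43,160.
Year 3: $87,486 × 4/21 = $16,664. Book value $26,496.
Accumulated through year 3 = $88,986 − $26,496 = $62,490.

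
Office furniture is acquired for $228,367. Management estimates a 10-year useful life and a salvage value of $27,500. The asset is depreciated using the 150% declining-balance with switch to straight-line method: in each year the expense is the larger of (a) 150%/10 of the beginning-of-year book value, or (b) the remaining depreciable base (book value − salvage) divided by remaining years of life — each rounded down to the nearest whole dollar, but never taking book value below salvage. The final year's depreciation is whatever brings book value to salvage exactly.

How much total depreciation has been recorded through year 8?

$171,551

Depreciable base = $228,367 − $27,500 = $200,867.
Year 1: DB = ⌊$228,367 × 150%/10⌋ = $34,255; SL = ⌊$200,867/10⌋ = $20,086 → take DB $34,255. Book value $194,112.
Year 2: DB = ⌊$194,112 × 150%/10⌋ = $29,116; SL = ⌊$166,612/9⌋ = $18,512 → take DB $29,116. Book value $164,996.
Year 3: DB = ⌊$164,996 × 150%/10⌋ = $24,749; SL = ⌊$137,496/8⌋ = $17,187 → take DB $24,749. Book value $140,247.
Year 4: DB = ⌊$140,247 × 150%/10⌋ = $21,037; SL = ⌊$112,747/7⌋ = $16,106 → take DB $21,037. Book value $119,210.
Year 5: DB = ⌊$119,210 × 150%/10⌋ = $17,881; SL = ⌊$91,710/6⌋ = $15,285 → take DB $17,881. Book value $101,329.
Year 6: DB = ⌊$101,329 × 150%/10⌋ = $15,199; SL = ⌊$73,829/5⌋ = $14,765 → take DB $15,199. Book value $86,130.
Year 7: DB = ⌊$86,130 × 150%/10⌋ = $12,919; SL = ⌊$58,630/4⌋ = $14,657 → take SL $14,657. Book value $71,473.
Year 8: DB = ⌊$71,473 × 150%/10⌋ = $10,720; SL = ⌊$43,973/3⌋ = $14,657 → take SL $14,657. Book value $56,816.
Accumulated through year 8 = $228,367 − $56,816 = $171,551.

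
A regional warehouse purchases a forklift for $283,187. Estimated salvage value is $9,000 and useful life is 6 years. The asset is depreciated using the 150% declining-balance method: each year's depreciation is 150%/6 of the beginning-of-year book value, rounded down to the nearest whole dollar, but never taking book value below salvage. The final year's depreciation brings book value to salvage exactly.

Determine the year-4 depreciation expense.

$29,867

Depreciable base = $283,187 − $9,000 = $274,187.
Year 1: ⌊$283,187 × 150%/6⌋ = $70,796. Book value $212,391.
Year 2: ⌊$212,391 × 150%/6⌋ = $53,097. Book value $159,294.
Year 3: ⌊$159,294 × 150%/6⌋ = $39,823. Book value $119,471.
Year 4: ⌊$119,471 × 150%/6⌋ = $29,867. Book value $89,604.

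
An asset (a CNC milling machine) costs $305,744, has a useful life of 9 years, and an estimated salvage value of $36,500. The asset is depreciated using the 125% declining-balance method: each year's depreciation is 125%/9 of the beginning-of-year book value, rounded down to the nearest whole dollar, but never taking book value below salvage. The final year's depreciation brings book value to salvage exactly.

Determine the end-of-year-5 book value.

Depreciable base = $305,744 − $36,500 = $269,244.
Year 1: ⌊$305,744 × 125%/9⌋ = $42,464. Book value $263,280.
Year 2: ⌊$263,280 × 125%/9⌋ = $36,566. Book value $226,714.
Year 3: ⌊$226,714 × 125%/9⌋ = $31,488. Book value $195,226.
Year 4: ⌊$195,226 × 125%/9⌋ = $27,114. Book value $168,112.
Year 5: ⌊$168,112 × 125%/9⌋ = $23,348. Book value $144,764.

$144,764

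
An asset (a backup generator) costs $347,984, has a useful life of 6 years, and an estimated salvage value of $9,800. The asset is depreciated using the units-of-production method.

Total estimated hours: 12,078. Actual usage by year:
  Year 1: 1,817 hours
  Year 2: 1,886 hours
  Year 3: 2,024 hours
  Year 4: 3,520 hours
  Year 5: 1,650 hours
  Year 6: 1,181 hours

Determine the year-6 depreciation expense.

$33,068

Depreciable base = $347,984 − $9,800 = $338,184.
Rate = $338,184 / 12,078 hours = $28 per hour.
Year 1: 1,817 × $28 = $50,876. Book value $297,108.
Year 2: 1,886 × $28 = $52,808. Book value $244,300.
Year 3: 2,024 × $28 = $56,672. Book value $187,628.
Year 4: 3,520 × $28 = $98,560. Book value $89,068.
Year 5: 1,650 × $28 = $46,200. Book value $42,868.
Year 6: 1,181 × $28 = $33,068. Book value $9,800.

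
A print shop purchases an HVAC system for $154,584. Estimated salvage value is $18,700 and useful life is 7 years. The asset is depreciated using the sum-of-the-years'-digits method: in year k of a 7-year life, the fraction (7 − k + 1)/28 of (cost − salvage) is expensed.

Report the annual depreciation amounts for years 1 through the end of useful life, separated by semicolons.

Depreciable base = $154,584 − $18,700 = $135,884.
Sum of the years' digits = 7+6+5+4+3+2+1 = 28.
Year 1: $135,884 × 7/28 = $33,971. Book value $120,613.
Year 2: $135,884 × 6/28 = $29,118. Book value $91,495.
Year 3: $135,884 × 5/28 = $24,265. Book value $67,230.
Year 4: $135,884 × 4/28 = $19,412. Book value $47,818.
Year 5: $135,884 × 3/28 = $14,559. Book value $33,259.
Year 6: $135,884 × 2/28 = $9,706. Book value $23,553.
Year 7: $135,884 × 1/28 = $4,853. Book value $18,700.

$33,971; $29,118; $24,265; $19,412; $14,559; $9,706; $4,853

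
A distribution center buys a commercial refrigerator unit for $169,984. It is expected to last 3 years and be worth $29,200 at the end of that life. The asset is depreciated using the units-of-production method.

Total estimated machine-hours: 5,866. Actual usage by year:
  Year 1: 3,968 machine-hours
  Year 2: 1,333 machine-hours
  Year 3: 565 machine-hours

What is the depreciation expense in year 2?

Depreciable base = $169,984 − $29,200 = $140,784.
Rate = $140,784 / 5,866 machine-hours = $24 per machine-hour.
Year 1: 3,968 × $24 = $95,232. Book value $74,752.
Year 2: 1,333 × $24 = $31,992. Book value $42,760.

$31,992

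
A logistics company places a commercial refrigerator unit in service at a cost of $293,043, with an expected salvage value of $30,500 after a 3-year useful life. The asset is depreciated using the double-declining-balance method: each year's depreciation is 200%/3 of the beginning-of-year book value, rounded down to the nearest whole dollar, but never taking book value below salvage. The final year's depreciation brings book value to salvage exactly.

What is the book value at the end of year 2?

$32,561

Depreciable base = $293,043 − $30,500 = $262,543.
Year 1: ⌊$293,043 × 200%/3⌋ = $195,362. Book value $97,681.
Year 2: ⌊$97,681 × 200%/3⌋ = $65,120. Book value $32,561.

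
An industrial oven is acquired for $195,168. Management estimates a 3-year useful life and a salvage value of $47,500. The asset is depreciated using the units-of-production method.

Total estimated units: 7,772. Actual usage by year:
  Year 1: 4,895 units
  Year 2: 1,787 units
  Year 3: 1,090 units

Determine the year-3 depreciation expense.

$20,710

Depreciable base = $195,168 − $47,500 = $147,668.
Rate = $147,668 / 7,772 units = $19 per unit.
Year 1: 4,895 × $19 = $93,005. Book value $102,163.
Year 2: 1,787 × $19 = $33,953. Book value $68,210.
Year 3: 1,090 × $19 = $20,710. Book value $47,500.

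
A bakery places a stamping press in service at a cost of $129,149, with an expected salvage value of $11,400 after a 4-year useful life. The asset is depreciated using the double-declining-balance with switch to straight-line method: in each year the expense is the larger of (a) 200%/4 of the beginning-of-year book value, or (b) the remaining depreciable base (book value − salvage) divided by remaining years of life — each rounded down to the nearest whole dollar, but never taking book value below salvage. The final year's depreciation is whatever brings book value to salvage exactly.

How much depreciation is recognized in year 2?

Depreciable base = $129,149 − $11,400 = $117,749.
Year 1: DB = ⌊$129,149 × 200%/4⌋ = $64,574; SL = ⌊$117,749/4⌋ = $29,437 → take DB $64,574. Book value $64,575.
Year 2: DB = ⌊$64,575 × 200%/4⌋ = $32,287; SL = ⌊$53,175/3⌋ = $17,725 → take DB $32,287. Book value $32,288.

$32,287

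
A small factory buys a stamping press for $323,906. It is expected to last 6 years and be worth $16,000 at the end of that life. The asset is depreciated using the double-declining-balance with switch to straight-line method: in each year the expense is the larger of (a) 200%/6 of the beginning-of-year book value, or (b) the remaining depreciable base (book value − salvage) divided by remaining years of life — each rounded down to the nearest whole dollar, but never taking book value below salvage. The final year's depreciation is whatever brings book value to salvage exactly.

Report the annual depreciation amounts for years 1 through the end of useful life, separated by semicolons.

$107,968; $71,979; $47,986; $31,991; $23,991; $23,991

Depreciable base = $323,906 − $16,000 = $307,906.
Year 1: DB = ⌊$323,906 × 200%/6⌋ = $107,968; SL = ⌊$307,906/6⌋ = $51,317 → take DB $107,968. Book value $215,938.
Year 2: DB = ⌊$215,938 × 200%/6⌋ = $71,979; SL = ⌊$199,938/5⌋ = $39,987 → take DB $71,979. Book value $143,959.
Year 3: DB = ⌊$143,959 × 200%/6⌋ = $47,986; SL = ⌊$127,959/4⌋ = $31,989 → take DB $47,986. Book value $95,973.
Year 4: DB = ⌊$95,973 × 200%/6⌋ = $31,991; SL = ⌊$79,973/3⌋ = $26,657 → take DB $31,991. Book value $63,982.
Year 5: DB = ⌊$63,982 × 200%/6⌋ = $21,327; SL = ⌊$47,982/2⌋ = $23,991 → take SL $23,991. Book value $39,991.
Year 6 (final): $39,991 − $16,000 = $23,991. Book value $16,000.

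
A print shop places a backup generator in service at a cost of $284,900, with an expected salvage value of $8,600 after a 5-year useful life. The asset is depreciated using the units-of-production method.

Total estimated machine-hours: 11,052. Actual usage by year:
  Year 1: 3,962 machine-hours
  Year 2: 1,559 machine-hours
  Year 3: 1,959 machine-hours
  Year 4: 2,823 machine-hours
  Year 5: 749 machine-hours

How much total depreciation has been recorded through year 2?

Depreciable base = $284,900 − $8,600 = $276,300.
Rate = $276,300 / 11,052 machine-hours = $25 per machine-hour.
Year 1: 3,962 × $25 = $99,050. Book value $185,850.
Year 2: 1,559 × $25 = $38,975. Book value $146,875.
Accumulated through year 2 = $284,900 − $146,875 = $138,025.

$138,025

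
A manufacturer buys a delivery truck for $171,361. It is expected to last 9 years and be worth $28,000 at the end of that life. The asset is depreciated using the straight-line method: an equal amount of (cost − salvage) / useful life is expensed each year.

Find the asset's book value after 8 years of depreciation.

Depreciable base = $171,361 − $28,000 = $143,361.
Annual expense = $143,361 / 9 = $15,929.
End of year 1: book value $155,432.
End of year 2: book value $139,503.
End of year 3: book value $123,574.
End of year 4: book value $107,645.
End of year 5: book value $91,716.
End of year 6: book value $75,787.
End of year 7: book value $59,858.
End of year 8: book value $43,929.

$43,929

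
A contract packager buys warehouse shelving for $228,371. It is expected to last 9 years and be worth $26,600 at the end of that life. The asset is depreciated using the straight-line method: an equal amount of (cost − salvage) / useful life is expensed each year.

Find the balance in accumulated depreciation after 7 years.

Depreciable base = $228,371 − $26,600 = $201,771.
Annual expense = $201,771 / 9 = $22,419.
End of year 1: book value $205,952.
End of year 2: book value $183,533.
End of year 3: book value $161,114.
End of year 4: book value $138,695.
End of year 5: book value $116,276.
End of year 6: book value $93,857.
End of year 7: book value $71,438.
Accumulated through year 7 = $228,371 − $71,438 = $156,933.

$156,933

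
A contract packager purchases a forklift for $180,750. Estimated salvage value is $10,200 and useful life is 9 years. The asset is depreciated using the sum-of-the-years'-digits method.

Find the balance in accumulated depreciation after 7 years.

$159,180

Depreciable base = $180,750 − $10,200 = $170,550.
Sum of the years' digits = 9+8+7+6+5+4+3+2+1 = 45.
Year 1: $170,550 × 9/45 = $34,110. Book value $146,640.
Year 2: $170,550 × 8/45 = $30,320. Book value $116,320.
Year 3: $170,550 × 7/45 = $26,530. Book value $89,790.
Year 4: $170,550 × 6/45 = $22,740. Book value $67,050.
Year 5: $170,550 × 5/45 = $18,950. Book value $48,100.
Year 6: $170,550 × 4/45 = $15,160. Book value $32,940.
Year 7: $170,550 × 3/45 = $11,370. Book value $21,570.
Accumulated through year 7 = $180,750 − $21,570 = $159,180.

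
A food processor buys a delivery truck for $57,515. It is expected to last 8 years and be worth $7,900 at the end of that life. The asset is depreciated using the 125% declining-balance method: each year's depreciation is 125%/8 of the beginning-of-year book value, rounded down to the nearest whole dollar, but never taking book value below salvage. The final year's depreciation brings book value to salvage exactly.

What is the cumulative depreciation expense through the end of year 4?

Depreciable base = $57,515 − $7,900 = $49,615.
Year 1: ⌊$57,515 × 125%/8⌋ = $8,986. Book value $48,529.
Year 2: ⌊$48,529 × 125%/8⌋ = $7,582. Book value $40,947.
Year 3: ⌊$40,947 × 125%/8⌋ = $6,397. Book value $34,550.
Year 4: ⌊$34,550 × 125%/8⌋ = $5,398. Book value $29,152.
Accumulated through year 4 = $57,515 − $29,152 = $28,363.

$28,363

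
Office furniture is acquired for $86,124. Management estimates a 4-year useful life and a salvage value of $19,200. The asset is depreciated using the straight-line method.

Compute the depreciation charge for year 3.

$16,731

Depreciable base = $86,124 − $19,200 = $66,924.
Annual expense = $66,924 / 4 = $16,731.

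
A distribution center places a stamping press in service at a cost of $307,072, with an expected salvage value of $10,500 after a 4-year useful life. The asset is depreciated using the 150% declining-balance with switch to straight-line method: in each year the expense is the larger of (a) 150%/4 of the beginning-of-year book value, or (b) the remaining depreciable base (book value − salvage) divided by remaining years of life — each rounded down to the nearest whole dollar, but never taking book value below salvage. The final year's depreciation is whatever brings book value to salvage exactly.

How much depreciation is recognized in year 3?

Depreciable base = $307,072 − $10,500 = $296,572.
Year 1: DB = ⌊$307,072 × 150%/4⌋ = $115,152; SL = ⌊$296,572/4⌋ = $74,143 → take DB $115,152. Book value $191,920.
Year 2: DB = ⌊$191,920 × 150%/4⌋ = $71,970; SL = ⌊$181,420/3⌋ = $60,473 → take DB $71,970. Book value $119,950.
Year 3: DB = ⌊$119,950 × 150%/4⌋ = $44,981; SL = ⌊$109,450/2⌋ = $54,725 → take SL $54,725. Book value $65,225.

$54,725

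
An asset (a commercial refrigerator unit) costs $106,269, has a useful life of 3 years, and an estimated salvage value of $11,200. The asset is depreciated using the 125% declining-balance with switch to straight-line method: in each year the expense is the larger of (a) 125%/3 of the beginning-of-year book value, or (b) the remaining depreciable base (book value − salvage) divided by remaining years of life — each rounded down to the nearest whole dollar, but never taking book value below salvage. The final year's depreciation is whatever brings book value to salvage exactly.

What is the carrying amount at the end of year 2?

Depreciable base = $106,269 − $11,200 = $95,069.
Year 1: DB = ⌊$106,269 × 125%/3⌋ = $44,278; SL = ⌊$95,069/3⌋ = $31,689 → take DB $44,278. Book value $61,991.
Year 2: DB = ⌊$61,991 × 125%/3⌋ = $25,829; SL = ⌊$50,791/2⌋ = $25,395 → take DB $25,829. Book value $36,162.

$36,162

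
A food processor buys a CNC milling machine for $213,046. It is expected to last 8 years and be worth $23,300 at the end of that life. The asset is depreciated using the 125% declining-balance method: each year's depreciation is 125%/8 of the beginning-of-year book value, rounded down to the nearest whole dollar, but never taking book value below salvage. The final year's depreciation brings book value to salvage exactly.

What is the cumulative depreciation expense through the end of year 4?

$105,068

Depreciable base = $213,046 − $23,300 = $189,746.
Year 1: ⌊$213,046 × 125%/8⌋ = $33,288. Book value $179,758.
Year 2: ⌊$179,758 × 125%/8⌋ = $28,087. Book value $151,671.
Year 3: ⌊$151,671 × 125%/8⌋ = $23,698. Book value $127,973.
Year 4: ⌊$127,973 × 125%/8⌋ = $19,995. Book value $107,978.
Accumulated through year 4 = $213,046 − $107,978 = $105,068.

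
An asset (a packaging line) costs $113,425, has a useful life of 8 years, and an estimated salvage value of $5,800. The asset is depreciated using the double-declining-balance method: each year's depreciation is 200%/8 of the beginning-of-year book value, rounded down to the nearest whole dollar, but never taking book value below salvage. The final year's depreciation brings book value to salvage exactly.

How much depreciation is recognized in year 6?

Depreciable base = $113,425 − $5,800 = $107,625.
Year 1: ⌊$113,425 × 200%/8⌋ = $28,356. Book value $85,069.
Year 2: ⌊$85,069 × 200%/8⌋ = $21,267. Book value $63,802.
Year 3: ⌊$63,802 × 200%/8⌋ = $15,950. Book value $47,852.
Year 4: ⌊$47,852 × 200%/8⌋ = $11,963. Book value $35,889.
Year 5: ⌊$35,889 × 200%/8⌋ = $8,972. Book value $26,917.
Year 6: ⌊$26,917 × 200%/8⌋ = $6,729. Book value $20,188.

$6,729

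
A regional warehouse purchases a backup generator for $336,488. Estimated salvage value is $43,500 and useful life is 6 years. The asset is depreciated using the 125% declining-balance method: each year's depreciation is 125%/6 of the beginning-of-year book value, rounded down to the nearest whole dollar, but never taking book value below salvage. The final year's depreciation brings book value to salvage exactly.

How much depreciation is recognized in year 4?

$34,782

Depreciable base = $336,488 − $43,500 = $292,988.
Year 1: ⌊$336,488 × 125%/6⌋ = $70,101. Book value $266,387.
Year 2: ⌊$266,387 × 125%/6⌋ = $55,497. Book value $210,890.
Year 3: ⌊$210,890 × 125%/6⌋ = $43,935. Book value $166,955.
Year 4: ⌊$166,955 × 125%/6⌋ = $34,782. Book value $132,173.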